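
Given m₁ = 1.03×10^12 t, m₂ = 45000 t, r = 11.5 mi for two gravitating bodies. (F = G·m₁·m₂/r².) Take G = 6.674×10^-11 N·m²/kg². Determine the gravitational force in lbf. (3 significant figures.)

2030 lbf

From Newton's law of gravitation: F = Gm₁m₂/r².
m₁ = 1.03×10^12 t = 1.030×10^15 kg; m₂ = 45000 t = 4.500×10^7 kg; r = 11.5 mi = 18507 m; G = 6.674×10^-11 N·m²/kg².
F = 9031 N  (the unit combination reduces to kg·m/s² = N)
9031 N × (1 lbf / 4.448 N) = 2030 lbf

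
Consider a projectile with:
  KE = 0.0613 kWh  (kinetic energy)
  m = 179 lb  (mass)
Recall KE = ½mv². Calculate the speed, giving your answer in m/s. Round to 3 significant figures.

73.7 m/s

Rearranging KE = ½mv² for v: v = √(2·KE/m).
KE = 0.0613 kWh = 2.207×10^5 J; m = 179 lb = 81.19 kg.
v = 73.73 m/s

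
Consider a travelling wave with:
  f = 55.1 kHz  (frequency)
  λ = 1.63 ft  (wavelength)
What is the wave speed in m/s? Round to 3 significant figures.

27400 m/s

v is given directly by: v = fλ.
f = 55.1 kHz = 55100 Hz; λ = 1.63 ft = 0.4968 m.
v = 27375 m/s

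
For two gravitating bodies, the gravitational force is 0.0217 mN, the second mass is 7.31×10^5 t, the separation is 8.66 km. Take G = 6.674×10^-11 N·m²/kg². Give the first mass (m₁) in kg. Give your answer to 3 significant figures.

From Newton's law of gravitation: m₁ = F·r²/(G·m₂).
F = 0.0217 mN = 2.170×10^-5 N; m₂ = 7.31×10^5 t = 7.310×10^8 kg; r = 8.66 km = 8660 m; G = 6.674×10^-11 N·m²/kg².
m₁ = 33357 kg

33400 kg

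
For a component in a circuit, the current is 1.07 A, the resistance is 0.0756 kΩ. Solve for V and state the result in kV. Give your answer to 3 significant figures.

V is given directly by: V = IR.
I = 1.07 A; R = 0.0756 kΩ = 75.60 Ω.
V = 80.89 V
80.89 V × (1 kV / 1000 V) = 0.08089 kV

0.0809 kV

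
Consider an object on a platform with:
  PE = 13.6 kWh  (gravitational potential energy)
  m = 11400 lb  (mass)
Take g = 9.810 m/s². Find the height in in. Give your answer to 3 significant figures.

Rearranging: h = PE/(m·g).
PE = 13.6 kWh = 4.896×10^7 J; m = 11400 lb = 5171 kg; g = 9.810 m/s².
h = 965.2 m
965.2 m × (1 in / 0.02540 m) = 37999 in

38000 in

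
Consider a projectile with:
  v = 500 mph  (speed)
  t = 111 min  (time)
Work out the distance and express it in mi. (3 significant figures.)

925 mi

Solving v = d/t for d: d = v·t.
v = 500 mph = 223.5 m/s; t = 111 min = 6660 s.
d = 1.489×10^6 m
1.489×10^6 m × (1 mi / 1609 m) = 925.0 mi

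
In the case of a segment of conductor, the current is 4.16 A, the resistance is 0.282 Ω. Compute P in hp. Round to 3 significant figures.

0.00654 hp

P is given directly by: P = I²R.
I = 4.16 A; R = 0.282 Ω.
P = 4.880 W  (the unit combination reduces to kg·m²/s³ = W)
4.880 W × (1 hp / 745.7 W) = 0.006544 hp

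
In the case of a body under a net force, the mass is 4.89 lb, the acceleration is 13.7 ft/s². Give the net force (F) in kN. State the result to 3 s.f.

0.00926 kN

From Newton's second law: F = m·a.
m = 4.89 lb = 2.218 kg; a = 13.7 ft/s² = 4.176 m/s².
F = 9.262 N
9.262 N × (1 kN / 1000 N) = 0.009262 kN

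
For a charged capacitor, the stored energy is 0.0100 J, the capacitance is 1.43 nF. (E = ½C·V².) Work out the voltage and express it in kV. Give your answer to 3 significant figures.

Solving E = ½C·V² for V: V = √(2E/C).
E = 0.0100 J; C = 1.43 nF = 1.430×10^-9 F.
V = 3740 V  (the unit combination reduces to kg·m²/(A·s³) = V)
3740 V × (1 kV / 1000 V) = 3.740 kV

3.74 kV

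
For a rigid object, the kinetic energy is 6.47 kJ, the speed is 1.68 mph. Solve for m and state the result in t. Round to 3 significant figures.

Solving KE = ½mv² for m: m = 2·KE/v².
KE = 6.47 kJ = 6470 J; v = 1.68 mph = 0.7510 m/s.
m = 22942 kg
22942 kg × (1 t / 1000 kg) = 22.94 t

22.9 t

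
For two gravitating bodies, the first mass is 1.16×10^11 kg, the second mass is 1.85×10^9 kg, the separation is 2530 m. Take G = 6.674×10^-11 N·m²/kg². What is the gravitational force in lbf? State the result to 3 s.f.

From Newton's law of gravitation: F = Gm₁m₂/r².
m₁ = 1.16×10^11 kg; m₂ = 1.85×10^9 kg; r = 2530 m; G = 6.674×10^-11 N·m²/kg².
F = 2238 N
2238 N × (1 lbf / 4.448 N) = 503.0 lbf

503 lbf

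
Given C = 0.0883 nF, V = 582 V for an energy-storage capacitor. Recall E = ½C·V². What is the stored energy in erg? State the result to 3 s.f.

Directly: E = ½CV².
C = 0.0883 nF = 8.830×10^-11 F; V = 582 V.
E = 1.495×10^-5 J
1.495×10^-5 J × (1 erg / 1.000×10^-7 J) = 149.5 erg

150 erg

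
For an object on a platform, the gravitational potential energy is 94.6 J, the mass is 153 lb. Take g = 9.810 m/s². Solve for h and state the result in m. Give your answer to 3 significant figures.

Rearranging: h = PE/(m·g).
PE = 94.6 J; m = 153 lb = 69.40 kg; g = 9.810 m/s².
h = 0.1390 m

0.139 m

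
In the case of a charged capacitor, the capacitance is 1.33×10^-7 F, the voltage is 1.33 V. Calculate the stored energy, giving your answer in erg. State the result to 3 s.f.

1.18 erg

E is given directly by: E = ½CV².
C = 1.33×10^-7 F; V = 1.33 V.
E = 1.176×10^-7 J  (the unit combination reduces to kg·m²/s² = J)
1.176×10^-7 J × (1 erg / 1.000×10^-7 J) = 1.176 erg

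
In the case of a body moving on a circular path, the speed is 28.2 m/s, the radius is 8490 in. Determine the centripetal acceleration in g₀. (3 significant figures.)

a is given directly by: a = v²/r.
v = 28.2 m/s; r = 8490 in = 215.6 m.
a = 3.688 m/s²
3.688 m/s² × (1 g₀ / 9.807 m/s²) = 0.3760 g₀

0.376 g₀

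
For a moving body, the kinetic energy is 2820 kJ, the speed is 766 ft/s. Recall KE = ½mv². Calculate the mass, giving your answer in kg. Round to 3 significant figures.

Rearranging KE = ½mv² for m: m = 2·KE/v².
KE = 2820 kJ = 2.820×10^6 J; v = 766 ft/s = 233.5 m/s.
m = 103.5 kg

103 kg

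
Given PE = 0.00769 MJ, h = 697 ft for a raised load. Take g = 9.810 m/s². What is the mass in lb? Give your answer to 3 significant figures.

8.13 lb

Rearranging: m = PE/(g·h).
PE = 0.00769 MJ = 7690 J; h = 697 ft = 212.4 m; g = 9.810 m/s².
m = 3.690 kg
3.690 kg × (1 lb / 0.4536 kg) = 8.135 lb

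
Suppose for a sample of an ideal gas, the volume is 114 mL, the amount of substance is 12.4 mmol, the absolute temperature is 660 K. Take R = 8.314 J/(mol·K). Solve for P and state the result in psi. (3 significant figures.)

Directly: P = nRT/V.
V = 114 mL = 1.140×10^-4 m³; n = 12.4 mmol = 0.01240 mol; T = 660 K; R = 8.314 J/(mol·K).
P = 5.969×10^5 Pa
5.969×10^5 Pa × (1 psi / 6895 Pa) = 86.57 psi

86.6 psi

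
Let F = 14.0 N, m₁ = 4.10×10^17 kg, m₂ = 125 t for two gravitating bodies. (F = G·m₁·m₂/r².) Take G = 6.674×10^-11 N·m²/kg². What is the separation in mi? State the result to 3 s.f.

307 mi

Solving F = G·m₁·m₂/r² for r: r = √(G·m₁m₂/F).
F = 14.0 N; m₁ = 4.10×10^17 kg; m₂ = 125 t = 1.250×10^5 kg; G = 6.674×10^-11 N·m²/kg².
r = 4.943×10^5 m
4.943×10^5 m × (1 mi / 1609 m) = 307.1 mi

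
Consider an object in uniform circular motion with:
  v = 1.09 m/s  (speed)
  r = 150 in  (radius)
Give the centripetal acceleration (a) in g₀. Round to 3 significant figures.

Directly: a = v²/r.
v = 1.09 m/s; r = 150 in = 3.810 m.
a = 0.3118 m/s²
0.3118 m/s² × (1 g₀ / 9.807 m/s²) = 0.03180 g₀

0.0318 g₀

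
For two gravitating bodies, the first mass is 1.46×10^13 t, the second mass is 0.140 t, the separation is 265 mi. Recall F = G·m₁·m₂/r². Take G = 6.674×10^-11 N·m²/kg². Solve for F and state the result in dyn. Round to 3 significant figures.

75.0 dyn

Directly: F = Gm₁m₂/r².
m₁ = 1.46×10^13 t = 1.460×10^16 kg; m₂ = 0.140 t = 140.0 kg; r = 265 mi = 4.265×10^5 m; G = 6.674×10^-11 N·m²/kg².
F = 7.500×10^-4 N  (the unit combination reduces to kg·m/s² = N)
7.500×10^-4 N × (1 dyn / 1.000×10^-5 N) = 75.00 dyn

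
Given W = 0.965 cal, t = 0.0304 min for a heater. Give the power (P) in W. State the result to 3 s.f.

Directly: P = W/t.
W = 0.965 cal = 4.038 J; t = 0.0304 min = 1.824 s.
P = 2.214 W

2.21 W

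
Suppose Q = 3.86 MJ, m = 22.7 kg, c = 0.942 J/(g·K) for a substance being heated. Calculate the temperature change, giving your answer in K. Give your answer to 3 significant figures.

Solving Q = m·c·ΔT for ΔT: ΔT = Q/(m·c).
Q = 3.86 MJ = 3.860×10^6 J; m = 22.7 kg; c = 0.942 J/(g·K) = 942.0 J/(kg·K).
ΔT = 180.5 K

181 K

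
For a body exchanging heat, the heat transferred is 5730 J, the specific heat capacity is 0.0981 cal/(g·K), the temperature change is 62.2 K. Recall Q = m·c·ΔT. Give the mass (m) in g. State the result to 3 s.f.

224 g

Rearranging Q = m·c·ΔT for m: m = Q/(c·ΔT).
Q = 5730 J; c = 0.0981 cal/(g·K) = 410.5 J/(kg·K); ΔT = 62.2 K.
m = 0.2244 kg
0.2244 kg × (1 g / 0.001000 kg) = 224.4 g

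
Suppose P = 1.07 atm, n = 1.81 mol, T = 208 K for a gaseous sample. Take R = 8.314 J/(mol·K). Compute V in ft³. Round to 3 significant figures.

Rearranging: V = nRT/P.
P = 1.07 atm = 1.084×10^5 Pa; n = 1.81 mol; T = 208 K; R = 8.314 J/(mol·K).
V = 0.02887 m³
0.02887 m³ × (1 ft³ / 0.02832 m³) = 1.020 ft³

1.02 ft³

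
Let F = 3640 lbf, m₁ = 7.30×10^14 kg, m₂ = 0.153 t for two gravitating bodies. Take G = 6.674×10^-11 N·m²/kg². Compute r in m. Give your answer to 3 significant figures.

From Newton's law of gravitation: r = √(G·m₁m₂/F).
F = 3640 lbf = 16192 N; m₁ = 7.30×10^14 kg; m₂ = 0.153 t = 153.0 kg; G = 6.674×10^-11 N·m²/kg².
r = 21.46 m

21.5 m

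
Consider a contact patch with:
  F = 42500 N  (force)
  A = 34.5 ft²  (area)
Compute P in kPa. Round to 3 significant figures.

13.3 kPa

P is given directly by: P = F/A.
F = 42500 N; A = 34.5 ft² = 3.205 m².
P = 13260 Pa  (the unit combination reduces to kg/(m·s²) = Pa)
13260 Pa × (1 kPa / 1000 Pa) = 13.26 kPa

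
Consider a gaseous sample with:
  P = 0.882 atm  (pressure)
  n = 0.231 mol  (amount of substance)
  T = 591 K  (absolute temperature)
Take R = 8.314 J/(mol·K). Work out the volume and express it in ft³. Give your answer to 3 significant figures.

0.449 ft³

Rearranging: V = nRT/P.
P = 0.882 atm = 89369 Pa; n = 0.231 mol; T = 591 K; R = 8.314 J/(mol·K).
V = 0.01270 m³
0.01270 m³ × (1 ft³ / 0.02832 m³) = 0.4485 ft³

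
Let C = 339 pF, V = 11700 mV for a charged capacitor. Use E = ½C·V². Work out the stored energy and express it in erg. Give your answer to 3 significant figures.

0.232 erg

Directly: E = ½CV².
C = 339 pF = 3.390×10^-10 F; V = 11700 mV = 11.70 V.
E = 2.320×10^-8 J
2.320×10^-8 J × (1 erg / 1.000×10^-7 J) = 0.2320 erg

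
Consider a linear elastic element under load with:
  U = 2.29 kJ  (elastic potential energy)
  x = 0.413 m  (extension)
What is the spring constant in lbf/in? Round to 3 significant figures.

Rearranging U = ½k·x² for k: k = 2U/x².
U = 2.29 kJ = 2290 J; x = 0.413 m.
k = 26851 N/m
26851 N/m × (1 lbf/in / 175.1 N/m) = 153.3 lbf/in

153 lbf/in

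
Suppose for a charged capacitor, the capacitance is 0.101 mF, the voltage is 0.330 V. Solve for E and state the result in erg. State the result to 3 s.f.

55.0 erg

E is given directly by: E = ½CV².
C = 0.101 mF = 1.010×10^-4 F; V = 0.330 V.
E = 5.499×10^-6 J  (the unit combination reduces to kg·m²/s² = J)
5.499×10^-6 J × (1 erg / 1.000×10^-7 J) = 54.99 erg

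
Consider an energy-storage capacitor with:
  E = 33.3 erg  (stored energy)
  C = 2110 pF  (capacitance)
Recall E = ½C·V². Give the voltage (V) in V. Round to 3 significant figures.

56.2 V

Solving E = ½C·V² for V: V = √(2E/C).
E = 33.3 erg = 3.330×10^-6 J; C = 2110 pF = 2.110×10^-9 F.
V = 56.18 V  (the unit combination reduces to kg·m²/(A·s³) = V)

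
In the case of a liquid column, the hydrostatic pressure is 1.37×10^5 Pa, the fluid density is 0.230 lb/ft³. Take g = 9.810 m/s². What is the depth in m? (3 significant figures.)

3790 m

Rearranging P = ρ·g·h for h: h = P/(ρ·g).
P = 1.37×10^5 Pa; ρ = 0.230 lb/ft³ = 3.684 kg/m³; g = 9.810 m/s².
h = 3791 m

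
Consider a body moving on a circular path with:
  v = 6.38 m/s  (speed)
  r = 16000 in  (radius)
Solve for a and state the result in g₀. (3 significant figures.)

0.0102 g₀

a is given directly by: a = v²/r.
v = 6.38 m/s; r = 16000 in = 406.4 m.
a = 0.1002 m/s²
0.1002 m/s² × (1 g₀ / 9.807 m/s²) = 0.01021 g₀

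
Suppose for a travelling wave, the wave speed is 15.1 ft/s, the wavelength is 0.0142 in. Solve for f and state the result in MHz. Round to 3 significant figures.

Rearranging v = f·λ for f: f = v/λ.
v = 15.1 ft/s = 4.602 m/s; λ = 0.0142 in = 3.607×10^-4 m.
f = 12761 Hz
12761 Hz × (1 MHz / 1.000×10^6 Hz) = 0.01276 MHz

0.0128 MHz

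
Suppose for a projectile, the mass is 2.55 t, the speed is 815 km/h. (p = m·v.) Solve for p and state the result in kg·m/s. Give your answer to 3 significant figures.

5.77×10^5 kg·m/s

p is given directly by: p = mv.
m = 2.55 t = 2550 kg; v = 815 km/h = 226.4 m/s.
p = 5.773×10^5 kg·m/s  (the unit combination reduces to kg·m/s = kg·m/s)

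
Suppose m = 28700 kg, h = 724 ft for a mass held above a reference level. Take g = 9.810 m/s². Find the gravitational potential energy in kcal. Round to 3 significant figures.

PE is given directly by: PE = mgh.
m = 28700 kg; h = 724 ft = 220.7 m; g = 9.810 m/s².
PE = 6.213×10^7 J
6.213×10^7 J × (1 kcal / 4184 J) = 14850 kcal

14800 kcal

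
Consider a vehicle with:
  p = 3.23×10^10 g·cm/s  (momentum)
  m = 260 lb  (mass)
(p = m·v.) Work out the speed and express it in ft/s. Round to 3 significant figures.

Rearranging p = m·v for v: v = p/m.
p = 3.23×10^10 g·cm/s = 3.230×10^5 kg·m/s; m = 260 lb = 117.9 kg.
v = 2739 m/s
2739 m/s × (1 ft/s / 0.3048 m/s) = 8986 ft/s

8990 ft/s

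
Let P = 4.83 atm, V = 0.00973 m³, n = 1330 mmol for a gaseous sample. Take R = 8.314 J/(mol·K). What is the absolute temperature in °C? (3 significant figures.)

Solving PV = nRT for T: T = PV/(nR).
P = 4.83 atm = 4.894×10^5 Pa; V = 0.00973 m³; n = 1330 mmol = 1.330 mol; R = 8.314 J/(mol·K).
T = 430.6 K
430.6 K − 273.15 = 157.5 °C

157 °C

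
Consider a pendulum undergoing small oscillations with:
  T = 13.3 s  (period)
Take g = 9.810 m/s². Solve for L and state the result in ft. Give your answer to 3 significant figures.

144 ft

Rearranging: L = g·(T/2π)².
T = 13.3 s; g = 9.810 m/s².
L = 43.96 m
43.96 m × (1 ft / 0.3048 m) = 144.2 ft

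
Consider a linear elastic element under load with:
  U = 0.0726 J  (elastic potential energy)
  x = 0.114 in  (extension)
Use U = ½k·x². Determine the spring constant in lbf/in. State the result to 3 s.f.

Rearranging: k = 2U/x².
U = 0.0726 J; x = 0.114 in = 0.002896 m.
k = 17318 N/m
17318 N/m × (1 lbf/in / 175.1 N/m) = 98.89 lbf/in

98.9 lbf/in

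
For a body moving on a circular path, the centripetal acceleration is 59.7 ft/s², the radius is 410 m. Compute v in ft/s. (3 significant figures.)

Solving a = v²/r for v: v = √(a·r).
a = 59.7 ft/s² = 18.20 m/s²; r = 410 m.
v = 86.37 m/s
86.37 m/s × (1 ft/s / 0.3048 m/s) = 283.4 ft/s

283 ft/s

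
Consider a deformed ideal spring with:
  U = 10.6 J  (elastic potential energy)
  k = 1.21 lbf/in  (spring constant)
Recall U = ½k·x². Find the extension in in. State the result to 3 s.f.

Solving U = ½k·x² for x: x = √(2U/k).
U = 10.6 J; k = 1.21 lbf/in = 211.9 N/m.
x = 0.3163 m
0.3163 m × (1 in / 0.02540 m) = 12.45 in

12.5 in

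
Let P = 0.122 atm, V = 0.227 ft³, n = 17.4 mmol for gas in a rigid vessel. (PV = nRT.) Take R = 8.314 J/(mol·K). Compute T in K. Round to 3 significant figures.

549 K

From the ideal-gas law: T = PV/(nR).
P = 0.122 atm = 12362 Pa; V = 0.227 ft³ = 0.006428 m³; n = 17.4 mmol = 0.01740 mol; R = 8.314 J/(mol·K).
T = 549.3 K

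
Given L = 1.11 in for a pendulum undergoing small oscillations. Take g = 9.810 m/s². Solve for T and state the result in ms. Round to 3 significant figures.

T is given directly by: T = 2π√(L/g).
L = 1.11 in = 0.02819 m; g = 9.810 m/s².
T = 0.3368 s
0.3368 s × (1 ms / 0.001000 s) = 336.8 ms

337 ms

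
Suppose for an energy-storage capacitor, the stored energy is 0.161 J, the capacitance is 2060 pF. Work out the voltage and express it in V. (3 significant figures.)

Rearranging E = ½C·V² for V: V = √(2E/C).
E = 0.161 J; C = 2060 pF = 2.060×10^-9 F.
V = 12502 V  (the unit combination reduces to kg·m²/(A·s³) = V)

12500 V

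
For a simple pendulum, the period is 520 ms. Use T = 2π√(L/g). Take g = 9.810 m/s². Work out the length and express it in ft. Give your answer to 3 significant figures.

Rearranging: L = g·(T/2π)².
T = 520 ms = 0.5200 s; g = 9.810 m/s².
L = 0.06719 m
0.06719 m × (1 ft / 0.3048 m) = 0.2204 ft

0.220 ft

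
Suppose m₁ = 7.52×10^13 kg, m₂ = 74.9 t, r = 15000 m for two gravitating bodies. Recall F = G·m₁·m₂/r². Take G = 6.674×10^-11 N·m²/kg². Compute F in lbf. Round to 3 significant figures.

From Newton's law of gravitation: F = Gm₁m₂/r².
m₁ = 7.52×10^13 kg; m₂ = 74.9 t = 74900 kg; r = 15000 m; G = 6.674×10^-11 N·m²/kg².
F = 1.671 N  (the unit combination reduces to kg·m/s² = N)
1.671 N × (1 lbf / 4.448 N) = 0.3756 lbf

0.376 lbf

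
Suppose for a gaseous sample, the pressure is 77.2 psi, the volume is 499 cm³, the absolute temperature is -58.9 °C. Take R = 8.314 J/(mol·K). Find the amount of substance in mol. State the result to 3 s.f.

0.149 mol

Rearranging: n = PV/(RT).
P = 77.2 psi = 5.323×10^5 Pa; V = 499 cm³ = 4.990×10^-4 m³; T = -58.9 °C = 214.2 K; R = 8.314 J/(mol·K).
n = 0.1491 mol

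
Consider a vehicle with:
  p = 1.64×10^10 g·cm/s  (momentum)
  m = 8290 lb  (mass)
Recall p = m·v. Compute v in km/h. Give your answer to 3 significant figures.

Solving p = m·v for v: v = p/m.
p = 1.64×10^10 g·cm/s = 1.640×10^5 kg·m/s; m = 8290 lb = 3760 kg.
v = 43.61 m/s
43.61 m/s × (1 km/h / 0.2778 m/s) = 157.0 km/h

157 km/h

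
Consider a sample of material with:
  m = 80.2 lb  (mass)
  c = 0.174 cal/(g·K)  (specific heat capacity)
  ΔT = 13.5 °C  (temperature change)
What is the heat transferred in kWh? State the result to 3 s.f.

Directly: Q = mcΔT.
m = 80.2 lb = 36.38 kg; c = 0.174 cal/(g·K) = 728.0 J/(kg·K); ΔT = 13.5 °C = 13.50 K.
Q = 3.575×10^5 J
3.575×10^5 J × (1 kWh / 3.600×10^6 J) = 0.09931 kWh

0.0993 kWh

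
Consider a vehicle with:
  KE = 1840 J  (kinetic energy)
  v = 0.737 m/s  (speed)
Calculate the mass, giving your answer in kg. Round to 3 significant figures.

Solving KE = ½mv² for m: m = 2·KE/v².
KE = 1840 J; v = 0.737 m/s.
m = 6775 kg

6780 kg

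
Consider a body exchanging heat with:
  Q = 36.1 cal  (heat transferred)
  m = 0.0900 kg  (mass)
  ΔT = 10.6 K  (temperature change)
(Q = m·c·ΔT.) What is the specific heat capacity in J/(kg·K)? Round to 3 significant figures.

Rearranging Q = m·c·ΔT for c: c = Q/(m·ΔT).
Q = 36.1 cal = 151.0 J; m = 0.0900 kg; ΔT = 10.6 K.
c = 158.3 J/(kg·K)

158 J/(kg·K)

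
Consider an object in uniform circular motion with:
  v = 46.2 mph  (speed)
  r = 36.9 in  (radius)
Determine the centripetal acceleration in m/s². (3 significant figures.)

455 m/s²

Directly: a = v²/r.
v = 46.2 mph = 20.65 m/s; r = 36.9 in = 0.9373 m.
a = 455.1 m/s²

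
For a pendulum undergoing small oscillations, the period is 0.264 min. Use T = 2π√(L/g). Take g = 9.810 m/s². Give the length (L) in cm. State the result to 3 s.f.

Rearranging T = 2π√(L/g) for L: L = g·(T/2π)².
T = 0.264 min = 15.84 s; g = 9.810 m/s².
L = 62.35 m
62.35 m × (1 cm / 0.01000 m) = 6235 cm

6230 cm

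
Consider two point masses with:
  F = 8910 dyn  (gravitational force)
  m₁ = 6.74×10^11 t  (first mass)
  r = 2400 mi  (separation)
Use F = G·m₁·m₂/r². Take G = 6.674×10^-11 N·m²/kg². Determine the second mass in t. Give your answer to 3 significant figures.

29500 t

Rearranging: m₂ = F·r²/(G·m₁).
F = 8910 dyn = 0.08910 N; m₁ = 6.74×10^11 t = 6.740×10^14 kg; r = 2400 mi = 3.862×10^6 m; G = 6.674×10^-11 N·m²/kg².
m₂ = 2.955×10^7 kg
2.955×10^7 kg × (1 t / 1000 kg) = 29550 t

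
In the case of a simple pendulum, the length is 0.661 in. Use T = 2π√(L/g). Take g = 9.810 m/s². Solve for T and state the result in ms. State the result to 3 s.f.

260 ms

Directly: T = 2π√(L/g).
L = 0.661 in = 0.01679 m; g = 9.810 m/s².
T = 0.2599 s
0.2599 s × (1 ms / 0.001000 s) = 259.9 ms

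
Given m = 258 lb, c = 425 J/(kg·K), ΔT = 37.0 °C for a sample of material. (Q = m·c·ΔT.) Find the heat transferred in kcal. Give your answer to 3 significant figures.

440 kcal

Directly: Q = mcΔT.
m = 258 lb = 117.0 kg; c = 425 J/(kg·K); ΔT = 37.0 °C = 37.00 K.
Q = 1.840×10^6 J
1.840×10^6 J × (1 kcal / 4184 J) = 439.8 kcal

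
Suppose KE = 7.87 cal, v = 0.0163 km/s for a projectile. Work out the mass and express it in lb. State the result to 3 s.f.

0.546 lb

Rearranging KE = ½mv² for m: m = 2·KE/v².
KE = 7.87 cal = 32.93 J; v = 0.0163 km/s = 16.30 m/s.
m = 0.2479 kg
0.2479 kg × (1 lb / 0.4536 kg) = 0.5465 lb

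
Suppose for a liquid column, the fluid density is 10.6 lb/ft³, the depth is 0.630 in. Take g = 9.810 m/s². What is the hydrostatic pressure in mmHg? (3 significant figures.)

Directly: P = ρgh.
ρ = 10.6 lb/ft³ = 169.8 kg/m³; h = 0.630 in = 0.01600 m; g = 9.810 m/s².
P = 26.65 Pa
26.65 Pa × (1 mmHg / 133.3 Pa) = 0.1999 mmHg

0.200 mmHg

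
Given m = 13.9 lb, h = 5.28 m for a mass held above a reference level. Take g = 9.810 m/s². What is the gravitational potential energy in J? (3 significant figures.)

327 J

PE is given directly by: PE = mgh.
m = 13.9 lb = 6.305 kg; h = 5.28 m; g = 9.810 m/s².
PE = 326.6 J  (the unit combination reduces to kg·m²/s² = J)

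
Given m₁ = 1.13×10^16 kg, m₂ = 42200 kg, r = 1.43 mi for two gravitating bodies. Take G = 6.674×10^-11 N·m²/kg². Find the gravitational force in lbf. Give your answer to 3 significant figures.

From Newton's law of gravitation: F = Gm₁m₂/r².
m₁ = 1.13×10^16 kg; m₂ = 42200 kg; r = 1.43 mi = 2301 m; G = 6.674×10^-11 N·m²/kg².
F = 6009 N
6009 N × (1 lbf / 4.448 N) = 1351 lbf

1350 lbf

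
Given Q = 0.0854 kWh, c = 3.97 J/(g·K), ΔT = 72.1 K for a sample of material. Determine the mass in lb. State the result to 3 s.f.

2.37 lb

Rearranging Q = m·c·ΔT for m: m = Q/(c·ΔT).
Q = 0.0854 kWh = 3.074×10^5 J; c = 3.97 J/(g·K) = 3970 J/(kg·K); ΔT = 72.1 K.
m = 1.074 kg
1.074 kg × (1 lb / 0.4536 kg) = 2.368 lb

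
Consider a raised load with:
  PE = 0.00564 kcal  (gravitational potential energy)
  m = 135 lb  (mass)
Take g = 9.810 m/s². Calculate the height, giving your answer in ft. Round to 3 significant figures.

0.129 ft

Rearranging PE = m·g·h for h: h = PE/(m·g).
PE = 0.00564 kcal = 23.60 J; m = 135 lb = 61.23 kg; g = 9.810 m/s².
h = 0.03928 m
0.03928 m × (1 ft / 0.3048 m) = 0.1289 ft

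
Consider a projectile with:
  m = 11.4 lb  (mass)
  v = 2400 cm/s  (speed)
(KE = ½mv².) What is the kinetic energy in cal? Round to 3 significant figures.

KE is given directly by: KE = ½mv².
m = 11.4 lb = 5.171 kg; v = 2400 cm/s = 24.00 m/s.
KE = 1489 J
1489 J × (1 cal / 4.184 J) = 355.9 cal

356 cal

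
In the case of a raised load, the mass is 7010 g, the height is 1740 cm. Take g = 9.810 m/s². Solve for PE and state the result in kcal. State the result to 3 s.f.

0.286 kcal

PE is given directly by: PE = mgh.
m = 7010 g = 7.010 kg; h = 1740 cm = 17.40 m; g = 9.810 m/s².
PE = 1197 J
1197 J × (1 kcal / 4184 J) = 0.2860 kcal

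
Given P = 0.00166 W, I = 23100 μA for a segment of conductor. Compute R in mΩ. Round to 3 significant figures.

Rearranging: R = P/I².
P = 0.00166 W; I = 23100 μA = 0.02310 A.
R = 3.111 Ω
3.111 Ω × (1 mΩ / 0.001000 Ω) = 3111 mΩ

3110 mΩ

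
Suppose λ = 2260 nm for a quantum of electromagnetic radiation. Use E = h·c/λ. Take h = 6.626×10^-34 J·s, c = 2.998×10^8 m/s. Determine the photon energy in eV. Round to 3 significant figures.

Directly: E = hc/λ.
λ = 2260 nm = 2.260×10^-6 m; h = 6.626×10^-34 J·s; c = 2.998×10^8 m/s.
E = 8.790×10^-20 J
8.790×10^-20 J × (1 eV / 1.602×10^-19 J) = 0.5486 eV

0.549 eV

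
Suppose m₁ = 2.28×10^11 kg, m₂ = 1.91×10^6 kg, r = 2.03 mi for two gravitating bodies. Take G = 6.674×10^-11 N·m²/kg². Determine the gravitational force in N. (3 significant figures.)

F is given directly by: F = Gm₁m₂/r².
m₁ = 2.28×10^11 kg; m₂ = 1.91×10^6 kg; r = 2.03 mi = 3267 m; G = 6.674×10^-11 N·m²/kg².
F = 2.723 N

2.72 N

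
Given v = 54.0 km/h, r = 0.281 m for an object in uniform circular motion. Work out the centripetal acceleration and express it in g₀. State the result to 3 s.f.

81.6 g₀

a is given directly by: a = v²/r.
v = 54.0 km/h = 15.00 m/s; r = 0.281 m.
a = 800.7 m/s²
800.7 m/s² × (1 g₀ / 9.807 m/s²) = 81.65 g₀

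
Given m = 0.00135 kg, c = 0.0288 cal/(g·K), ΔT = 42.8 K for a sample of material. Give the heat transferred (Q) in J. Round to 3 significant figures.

Directly: Q = mcΔT.
m = 0.00135 kg; c = 0.0288 cal/(g·K) = 120.5 J/(kg·K); ΔT = 42.8 K.
Q = 6.962 J  (the unit combination reduces to kg·m²/s² = J)

6.96 J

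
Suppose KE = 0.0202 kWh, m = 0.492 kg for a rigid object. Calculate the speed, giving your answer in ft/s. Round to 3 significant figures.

1780 ft/s

Solving KE = ½mv² for v: v = √(2·KE/m).
KE = 0.0202 kWh = 72720 J; m = 0.492 kg.
v = 543.7 m/s
543.7 m/s × (1 ft/s / 0.3048 m/s) = 1784 ft/s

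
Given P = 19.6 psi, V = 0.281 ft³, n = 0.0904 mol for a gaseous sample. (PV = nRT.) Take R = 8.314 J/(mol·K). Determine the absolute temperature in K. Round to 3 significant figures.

1430 K

Rearranging: T = PV/(nR).
P = 19.6 psi = 1.351×10^5 Pa; V = 0.281 ft³ = 0.007957 m³; n = 0.0904 mol; R = 8.314 J/(mol·K).
T = 1431 K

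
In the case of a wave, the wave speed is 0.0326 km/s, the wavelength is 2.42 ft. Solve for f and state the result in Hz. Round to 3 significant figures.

44.2 Hz

Rearranging: f = v/λ.
v = 0.0326 km/s = 32.60 m/s; λ = 2.42 ft = 0.7376 m.
f = 44.20 Hz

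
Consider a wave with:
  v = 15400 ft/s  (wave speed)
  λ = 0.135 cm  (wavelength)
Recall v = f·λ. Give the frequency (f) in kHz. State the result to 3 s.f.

3480 kHz

Solving v = f·λ for f: f = v/λ.
v = 15400 ft/s = 4694 m/s; λ = 0.135 cm = 0.001350 m.
f = 3.477×10^6 Hz
3.477×10^6 Hz × (1 kHz / 1000 Hz) = 3477 kHz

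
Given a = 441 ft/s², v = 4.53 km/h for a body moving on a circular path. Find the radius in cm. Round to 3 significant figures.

1.18 cm

Solving a = v²/r for r: r = v²/a.
a = 441 ft/s² = 134.4 m/s²; v = 4.53 km/h = 1.258 m/s.
r = 0.01178 m
0.01178 m × (1 cm / 0.01000 m) = 1.178 cm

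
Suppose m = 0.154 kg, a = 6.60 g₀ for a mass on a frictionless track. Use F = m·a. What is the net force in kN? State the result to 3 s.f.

0.00997 kN

From Newton's second law: F = m·a.
m = 0.154 kg; a = 6.60 g₀ = 64.72 m/s².
F = 9.967 N
9.967 N × (1 kN / 1000 N) = 0.009967 kN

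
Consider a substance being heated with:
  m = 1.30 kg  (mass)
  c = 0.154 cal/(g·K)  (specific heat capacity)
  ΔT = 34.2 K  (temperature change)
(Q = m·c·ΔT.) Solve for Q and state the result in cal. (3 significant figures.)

Directly: Q = mcΔT.
m = 1.30 kg; c = 0.154 cal/(g·K) = 644.3 J/(kg·K); ΔT = 34.2 K.
Q = 28647 J
28647 J × (1 cal / 4.184 J) = 6847 cal

6850 cal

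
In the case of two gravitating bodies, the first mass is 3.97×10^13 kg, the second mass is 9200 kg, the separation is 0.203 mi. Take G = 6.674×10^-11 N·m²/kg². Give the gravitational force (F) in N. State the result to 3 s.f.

228 N

F is given directly by: F = Gm₁m₂/r².
m₁ = 3.97×10^13 kg; m₂ = 9200 kg; r = 0.203 mi = 326.7 m; G = 6.674×10^-11 N·m²/kg².
F = 228.4 N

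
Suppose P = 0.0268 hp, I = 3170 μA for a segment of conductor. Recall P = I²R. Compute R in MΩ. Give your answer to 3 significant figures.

Rearranging: R = P/I².
P = 0.0268 hp = 19.98 W; I = 3170 μA = 0.003170 A.
R = 1.989×10^6 Ω
1.989×10^6 Ω × (1 MΩ / 1.000×10^6 Ω) = 1.989 MΩ

1.99 MΩ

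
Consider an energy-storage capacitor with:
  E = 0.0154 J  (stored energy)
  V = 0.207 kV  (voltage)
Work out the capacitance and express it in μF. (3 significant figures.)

Solving E = ½C·V² for C: C = 2E/V².
E = 0.0154 J; V = 0.207 kV = 207.0 V.
C = 7.188×10^-7 F
7.188×10^-7 F × (1 μF / 1.000×10^-6 F) = 0.7188 μF

0.719 μF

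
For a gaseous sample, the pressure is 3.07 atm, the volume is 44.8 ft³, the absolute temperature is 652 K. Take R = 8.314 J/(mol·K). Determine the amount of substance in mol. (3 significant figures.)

From the ideal-gas law: n = PV/(RT).
P = 3.07 atm = 3.111×10^5 Pa; V = 44.8 ft³ = 1.269 m³; T = 652 K; R = 8.314 J/(mol·K).
n = 72.80 mol

72.8 mol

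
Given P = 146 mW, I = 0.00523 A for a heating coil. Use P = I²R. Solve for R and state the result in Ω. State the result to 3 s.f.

5340 Ω

Rearranging: R = P/I².
P = 146 mW = 0.1460 W; I = 0.00523 A.
R = 5338 Ω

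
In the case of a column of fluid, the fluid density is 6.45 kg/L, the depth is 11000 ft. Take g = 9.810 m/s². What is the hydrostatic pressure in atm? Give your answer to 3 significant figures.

P is given directly by: P = ρgh.
ρ = 6.45 kg/L = 6450 kg/m³; h = 11000 ft = 3353 m; g = 9.810 m/s².
P = 2.121×10^8 Pa  (the unit combination reduces to kg/(m·s²) = Pa)
2.121×10^8 Pa × (1 atm / 1.013×10^5 Pa) = 2094 atm

2090 atm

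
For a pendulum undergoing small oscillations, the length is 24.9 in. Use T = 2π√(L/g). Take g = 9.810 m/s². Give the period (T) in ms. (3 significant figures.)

1600 ms

Directly: T = 2π√(L/g).
L = 24.9 in = 0.6325 m; g = 9.810 m/s².
T = 1.595 s
1.595 s × (1 ms / 0.001000 s) = 1595 ms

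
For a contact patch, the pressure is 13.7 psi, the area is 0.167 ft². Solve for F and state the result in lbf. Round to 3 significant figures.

329 lbf

Rearranging P = F/A for F: F = P·A.
P = 13.7 psi = 94458 Pa; A = 0.167 ft² = 0.01551 m².
F = 1466 N
1466 N × (1 lbf / 4.448 N) = 329.5 lbf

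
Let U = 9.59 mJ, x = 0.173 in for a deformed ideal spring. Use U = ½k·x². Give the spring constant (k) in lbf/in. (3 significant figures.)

5.67 lbf/in

Rearranging: k = 2U/x².
U = 9.59 mJ = 0.009590 J; x = 0.173 in = 0.004394 m.
k = 993.3 N/m
993.3 N/m × (1 lbf/in / 175.1 N/m) = 5.672 lbf/in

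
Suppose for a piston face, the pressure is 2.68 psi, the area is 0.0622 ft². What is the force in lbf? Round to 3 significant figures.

24.0 lbf

Rearranging P = F/A for F: F = P·A.
P = 2.68 psi = 18478 Pa; A = 0.0622 ft² = 0.005779 m².
F = 106.8 N  (the unit combination reduces to kg·m/s² = N)
106.8 N × (1 lbf / 4.448 N) = 24.00 lbf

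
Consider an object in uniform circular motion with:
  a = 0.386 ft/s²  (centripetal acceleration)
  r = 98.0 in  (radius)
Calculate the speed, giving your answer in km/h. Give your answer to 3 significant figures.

1.95 km/h

Rearranging: v = √(a·r).
a = 0.386 ft/s² = 0.1177 m/s²; r = 98.0 in = 2.489 m.
v = 0.5412 m/s
0.5412 m/s × (1 km/h / 0.2778 m/s) = 1.948 km/h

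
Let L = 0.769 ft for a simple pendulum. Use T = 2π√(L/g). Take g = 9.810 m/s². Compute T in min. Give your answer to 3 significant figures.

Directly: T = 2π√(L/g).
L = 0.769 ft = 0.2344 m; g = 9.810 m/s².
T = 0.9712 s
0.9712 s × (1 min / 60.00 s) = 0.01619 min

0.0162 min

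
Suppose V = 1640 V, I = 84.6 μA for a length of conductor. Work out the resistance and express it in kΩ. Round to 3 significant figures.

19400 kΩ

From Ohm's law: R = V/I.
V = 1640 V; I = 84.6 μA = 8.460×10^-5 A.
R = 1.939×10^7 Ω
1.939×10^7 Ω × (1 kΩ / 1000 Ω) = 19385 kΩ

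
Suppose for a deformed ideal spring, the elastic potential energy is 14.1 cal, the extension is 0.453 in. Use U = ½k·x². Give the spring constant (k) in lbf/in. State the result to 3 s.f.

Solving U = ½k·x² for k: k = 2U/x².
U = 14.1 cal = 58.99 J; x = 0.453 in = 0.01151 m.
k = 8.912×10^5 N/m
8.912×10^5 N/m × (1 lbf/in / 175.1 N/m) = 5089 lbf/in

5090 lbf/in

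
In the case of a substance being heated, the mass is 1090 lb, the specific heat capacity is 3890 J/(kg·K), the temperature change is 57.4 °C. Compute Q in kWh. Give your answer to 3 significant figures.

Directly: Q = mcΔT.
m = 1090 lb = 494.4 kg; c = 3890 J/(kg·K); ΔT = 57.4 °C = 57.40 K.
Q = 1.104×10^8 J  (the unit combination reduces to kg·m²/s² = J)
1.104×10^8 J × (1 kWh / 3.600×10^6 J) = 30.67 kWh

30.7 kWh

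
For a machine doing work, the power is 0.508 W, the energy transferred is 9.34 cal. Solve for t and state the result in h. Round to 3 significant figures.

0.0214 h

Rearranging P = W/t for t: t = W/P.
P = 0.508 W; W = 9.34 cal = 39.08 J.
t = 76.93 s
76.93 s × (1 h / 3600 s) = 0.02137 h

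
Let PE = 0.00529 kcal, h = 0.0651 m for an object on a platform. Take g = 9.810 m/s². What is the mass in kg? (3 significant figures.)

34.7 kg

Rearranging: m = PE/(g·h).
PE = 0.00529 kcal = 22.13 J; h = 0.0651 m; g = 9.810 m/s².
m = 34.66 kg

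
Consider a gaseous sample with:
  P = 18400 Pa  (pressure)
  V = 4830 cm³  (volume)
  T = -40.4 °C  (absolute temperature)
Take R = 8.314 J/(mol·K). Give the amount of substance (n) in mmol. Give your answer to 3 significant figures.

45.9 mmol

Rearranging: n = PV/(RT).
P = 18400 Pa; V = 4830 cm³ = 0.004830 m³; T = -40.4 °C = 232.7 K; R = 8.314 J/(mol·K).
n = 0.04593 mol
0.04593 mol × (1 mmol / 0.001000 mol) = 45.93 mmol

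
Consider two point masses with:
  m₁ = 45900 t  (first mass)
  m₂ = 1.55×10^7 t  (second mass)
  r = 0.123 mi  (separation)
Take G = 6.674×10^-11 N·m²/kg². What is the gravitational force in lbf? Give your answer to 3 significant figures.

272 lbf

Directly: F = Gm₁m₂/r².
m₁ = 45900 t = 4.590×10^7 kg; m₂ = 1.55×10^7 t = 1.550×10^10 kg; r = 0.123 mi = 197.9 m; G = 6.674×10^-11 N·m²/kg².
F = 1212 N  (the unit combination reduces to kg·m/s² = N)
1212 N × (1 lbf / 4.448 N) = 272.4 lbf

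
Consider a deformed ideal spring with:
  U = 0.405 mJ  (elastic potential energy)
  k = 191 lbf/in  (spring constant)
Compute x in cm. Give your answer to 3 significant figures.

0.0156 cm

Rearranging U = ½k·x² for x: x = √(2U/k).
U = 0.405 mJ = 4.050×10^-4 J; k = 191 lbf/in = 33449 N/m.
x = 1.556×10^-4 m
1.556×10^-4 m × (1 cm / 0.01000 m) = 0.01556 cm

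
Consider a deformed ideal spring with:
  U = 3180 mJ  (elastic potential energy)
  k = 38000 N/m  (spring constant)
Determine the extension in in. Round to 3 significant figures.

Solving U = ½k·x² for x: x = √(2U/k).
U = 3180 mJ = 3.180 J; k = 38000 N/m.
x = 0.01294 m
0.01294 m × (1 in / 0.02540 m) = 0.5093 in

0.509 in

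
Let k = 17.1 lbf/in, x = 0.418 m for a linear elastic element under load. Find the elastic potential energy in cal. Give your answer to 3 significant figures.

62.5 cal

Directly: U = ½kx².
k = 17.1 lbf/in = 2995 N/m; x = 0.418 m.
U = 261.6 J  (the unit combination reduces to kg·m²/s² = J)
261.6 J × (1 cal / 4.184 J) = 62.53 cal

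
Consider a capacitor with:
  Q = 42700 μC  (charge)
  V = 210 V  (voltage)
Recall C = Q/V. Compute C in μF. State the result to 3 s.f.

203 μF

C is given directly by: C = Q/V.
Q = 42700 μC = 0.04270 C; V = 210 V.
C = 2.033×10^-4 F
2.033×10^-4 F × (1 μF / 1.000×10^-6 F) = 203.3 μF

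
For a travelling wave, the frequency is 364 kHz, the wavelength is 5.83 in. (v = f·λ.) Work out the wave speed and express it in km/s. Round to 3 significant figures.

Directly: v = fλ.
f = 364 kHz = 3.640×10^5 Hz; λ = 5.83 in = 0.1481 m.
v = 53902 m/s
53902 m/s × (1 km/s / 1000 m/s) = 53.90 km/s

53.9 km/s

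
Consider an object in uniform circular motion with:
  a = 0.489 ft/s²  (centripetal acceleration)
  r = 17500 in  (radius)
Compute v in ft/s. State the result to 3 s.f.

26.7 ft/s

Solving a = v²/r for v: v = √(a·r).
a = 0.489 ft/s² = 0.1490 m/s²; r = 17500 in = 444.5 m.
v = 8.140 m/s
8.140 m/s × (1 ft/s / 0.3048 m/s) = 26.70 ft/s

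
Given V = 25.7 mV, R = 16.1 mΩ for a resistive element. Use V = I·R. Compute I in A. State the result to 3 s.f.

From Ohm's law: I = V/R.
V = 25.7 mV = 0.02570 V; R = 16.1 mΩ = 0.01610 Ω.
I = 1.596 A

1.60 A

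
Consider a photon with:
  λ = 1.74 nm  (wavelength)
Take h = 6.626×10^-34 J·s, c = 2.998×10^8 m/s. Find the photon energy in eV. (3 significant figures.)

Directly: E = hc/λ.
λ = 1.74 nm = 1.740×10^-9 m; h = 6.626×10^-34 J·s; c = 2.998×10^8 m/s.
E = 1.142×10^-16 J  (the unit combination reduces to kg·m²/s² = J)
1.142×10^-16 J × (1 eV / 1.602×10^-19 J) = 712.6 eV

713 eV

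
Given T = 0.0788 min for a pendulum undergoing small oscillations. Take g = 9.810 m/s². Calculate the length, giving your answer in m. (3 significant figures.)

Rearranging: L = g·(T/2π)².
T = 0.0788 min = 4.728 s; g = 9.810 m/s².
L = 5.555 m

5.55 m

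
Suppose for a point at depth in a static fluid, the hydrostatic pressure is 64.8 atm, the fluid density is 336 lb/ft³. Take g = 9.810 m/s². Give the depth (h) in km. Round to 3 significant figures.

Solving P = ρ·g·h for h: h = P/(ρ·g).
P = 64.8 atm = 6.566×10^6 Pa; ρ = 336 lb/ft³ = 5382 kg/m³; g = 9.810 m/s².
h = 124.4 m
124.4 m × (1 km / 1000 m) = 0.1244 km

0.124 km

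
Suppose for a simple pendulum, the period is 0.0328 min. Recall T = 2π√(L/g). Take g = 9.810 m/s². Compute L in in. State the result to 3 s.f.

37.9 in

Rearranging T = 2π√(L/g) for L: L = g·(T/2π)².
T = 0.0328 min = 1.968 s; g = 9.810 m/s².
L = 0.9624 m
0.9624 m × (1 in / 0.02540 m) = 37.89 in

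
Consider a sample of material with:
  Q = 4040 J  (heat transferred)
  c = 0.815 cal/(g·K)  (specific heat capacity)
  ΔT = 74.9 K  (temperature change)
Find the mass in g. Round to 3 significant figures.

15.8 g

Rearranging: m = Q/(c·ΔT).
Q = 4040 J; c = 0.815 cal/(g·K) = 3410 J/(kg·K); ΔT = 74.9 K.
m = 0.01582 kg
0.01582 kg × (1 g / 0.001000 kg) = 15.82 g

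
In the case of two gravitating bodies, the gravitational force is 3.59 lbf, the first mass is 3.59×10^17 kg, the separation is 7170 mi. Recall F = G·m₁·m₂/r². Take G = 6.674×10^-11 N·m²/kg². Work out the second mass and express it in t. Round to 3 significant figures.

From Newton's law of gravitation: m₂ = F·r²/(G·m₁).
F = 3.59 lbf = 15.97 N; m₁ = 3.59×10^17 kg; r = 7170 mi = 1.154×10^7 m; G = 6.674×10^-11 N·m²/kg².
m₂ = 8.874×10^7 kg
8.874×10^7 kg × (1 t / 1000 kg) = 88743 t

88700 t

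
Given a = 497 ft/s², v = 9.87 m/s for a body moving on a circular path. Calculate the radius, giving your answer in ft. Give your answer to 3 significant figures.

Solving a = v²/r for r: r = v²/a.
a = 497 ft/s² = 151.5 m/s²; v = 9.87 m/s.
r = 0.6431 m
0.6431 m × (1 ft / 0.3048 m) = 2.110 ft

2.11 ft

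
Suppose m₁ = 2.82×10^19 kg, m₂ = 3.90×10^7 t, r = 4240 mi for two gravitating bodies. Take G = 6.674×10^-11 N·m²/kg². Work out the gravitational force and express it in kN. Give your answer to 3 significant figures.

1580 kN

From Newton's law of gravitation: F = Gm₁m₂/r².
m₁ = 2.82×10^19 kg; m₂ = 3.90×10^7 t = 3.900×10^10 kg; r = 4240 mi = 6.824×10^6 m; G = 6.674×10^-11 N·m²/kg².
F = 1.576×10^6 N
1.576×10^6 N × (1 kN / 1000 N) = 1576 kN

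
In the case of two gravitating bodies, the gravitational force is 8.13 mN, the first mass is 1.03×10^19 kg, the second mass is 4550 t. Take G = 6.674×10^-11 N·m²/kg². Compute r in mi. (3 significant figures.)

From Newton's law of gravitation: r = √(G·m₁m₂/F).
F = 8.13 mN = 0.008130 N; m₁ = 1.03×10^19 kg; m₂ = 4550 t = 4.550×10^6 kg; G = 6.674×10^-11 N·m²/kg².
r = 6.203×10^8 m
6.203×10^8 m × (1 mi / 1609 m) = 3.854×10^5 mi

3.85×10^5 mi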